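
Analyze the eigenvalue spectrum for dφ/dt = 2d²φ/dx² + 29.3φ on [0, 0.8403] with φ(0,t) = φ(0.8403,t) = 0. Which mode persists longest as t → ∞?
Eigenvalues: λₙ = 2n²π²/0.8403² - 29.3.
First three modes:
  n=1: λ₁ = 2π²/0.8403² - 29.3 ≈ -1.345
  n=2: λ₂ = 8π²/0.8403² - 29.3 ≈ 82.52
  n=3: λ₃ = 18π²/0.8403² - 29.3 ≈ 222.296
Since 2π²/0.8403² ≈ 27.955 < 29.3, λ₁ < 0.
The n=1 mode grows fastest (−λₙ is largest for n=1) → dominates.
Asymptotic: φ ~ c₁ sin(πx/0.8403) e^{1.345t} (exponential growth at rate −λ₁ ≈ 1.345).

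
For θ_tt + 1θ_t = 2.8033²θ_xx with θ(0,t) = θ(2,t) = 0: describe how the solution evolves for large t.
θ → 0. Damping (γ=1) dissipates energy; oscillations decay exponentially.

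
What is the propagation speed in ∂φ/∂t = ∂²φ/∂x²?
Infinite. The heat equation is parabolic, not hyperbolic, so disturbances propagate instantly.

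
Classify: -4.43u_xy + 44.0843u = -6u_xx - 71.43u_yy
Rewriting in standard form: 6u_xx - 4.43u_xy + 71.43u_yy + 44.0843u = 0. Elliptic (discriminant = -1694.6951).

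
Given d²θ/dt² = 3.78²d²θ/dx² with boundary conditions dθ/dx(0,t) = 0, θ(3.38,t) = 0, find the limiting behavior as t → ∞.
θ oscillates (no decay). Energy is conserved; the solution oscillates indefinitely as standing waves.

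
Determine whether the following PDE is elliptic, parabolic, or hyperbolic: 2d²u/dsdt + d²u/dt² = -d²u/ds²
Rewriting in standard form: d²u/ds² + 2d²u/dsdt + d²u/dt² = 0. Coefficients: A = 1, B = 2, C = 1. B² - 4AC = 0, which is zero, so the equation is parabolic.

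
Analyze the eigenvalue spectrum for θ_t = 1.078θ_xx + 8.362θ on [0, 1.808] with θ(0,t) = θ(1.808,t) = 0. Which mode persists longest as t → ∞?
Eigenvalues: λₙ = 1.078n²π²/1.808² - 8.362.
First three modes:
  n=1: λ₁ = 1.078π²/1.808² - 8.362 ≈ -5.107
  n=2: λ₂ = 4.312π²/1.808² - 8.362 ≈ 4.657
  n=3: λ₃ = 9.702π²/1.808² - 8.362 ≈ 20.931
Since 1.078π²/1.808² ≈ 3.255 < 8.362, λ₁ < 0.
The n=1 mode grows fastest (−λₙ is largest for n=1) → dominates.
Asymptotic: θ ~ c₁ sin(πx/1.808) e^{5.107t} (exponential growth at rate −λ₁ ≈ 5.107).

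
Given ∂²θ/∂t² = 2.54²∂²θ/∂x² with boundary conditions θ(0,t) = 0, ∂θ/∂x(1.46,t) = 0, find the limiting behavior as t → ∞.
θ oscillates (no decay). Energy is conserved; the solution oscillates indefinitely as standing waves.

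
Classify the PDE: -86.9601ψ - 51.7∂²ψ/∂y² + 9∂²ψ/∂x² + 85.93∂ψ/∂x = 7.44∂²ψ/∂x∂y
Rewriting in standard form: 9∂²ψ/∂x² - 7.44∂²ψ/∂x∂y - 51.7∂²ψ/∂y² + 85.93∂ψ/∂x - 86.9601ψ = 0. A = 9, B = -7.44, C = -51.7. Discriminant B² - 4AC = 1916.5536. Since 1916.5536 > 0, hyperbolic.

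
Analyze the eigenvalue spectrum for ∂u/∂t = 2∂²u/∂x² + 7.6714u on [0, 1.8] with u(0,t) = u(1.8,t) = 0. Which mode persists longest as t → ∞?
Eigenvalues: λₙ = 2n²π²/1.8² - 7.6714.
First three modes:
  n=1: λ₁ = 2π²/1.8² - 7.6714 ≈ -1.579
  n=2: λ₂ = 8π²/1.8² - 7.6714 ≈ 16.698
  n=3: λ₃ = 18π²/1.8² - 7.6714 ≈ 47.16
Since 2π²/1.8² ≈ 6.092 < 7.6714, λ₁ < 0.
The n=1 mode grows fastest (−λₙ is largest for n=1) → dominates.
Asymptotic: u ~ c₁ sin(πx/1.8) e^{1.579t} (exponential growth at rate −λ₁ ≈ 1.579).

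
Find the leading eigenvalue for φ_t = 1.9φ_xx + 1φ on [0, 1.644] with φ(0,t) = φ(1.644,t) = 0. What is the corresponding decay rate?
Eigenvalues: λₙ = 1.9n²π²/1.644² - 1.
First three modes:
  n=1: λ₁ = 1.9π²/1.644² - 1 ≈ 5.938
  n=2: λ₂ = 7.6π²/1.644² - 1 ≈ 26.753
  n=3: λ₃ = 17.1π²/1.644² - 1 ≈ 61.444
Since 1.9π²/1.644² ≈ 6.938 > 1, all λₙ > 0.
The n=1 mode decays slowest → dominates as t → ∞.
Asymptotic: φ ~ c₁ sin(πx/1.644) e^{-λ₁t} with decay rate λ₁ ≈ 5.938.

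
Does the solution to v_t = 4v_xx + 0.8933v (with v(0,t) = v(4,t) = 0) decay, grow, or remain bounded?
v → 0. Diffusion dominates reaction (r=0.8933 < κπ²/L²≈2.47); solution decays.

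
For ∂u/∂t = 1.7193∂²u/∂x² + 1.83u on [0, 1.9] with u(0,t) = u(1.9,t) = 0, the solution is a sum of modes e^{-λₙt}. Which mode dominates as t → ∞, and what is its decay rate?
Eigenvalues: λₙ = 1.7193n²π²/1.9² - 1.83.
First three modes:
  n=1: λ₁ = 1.7193π²/1.9² - 1.83 ≈ 2.871
  n=2: λ₂ = 6.8772π²/1.9² - 1.83 ≈ 16.972
  n=3: λ₃ = 15.4737π²/1.9² - 1.83 ≈ 40.475
Since 1.7193π²/1.9² ≈ 4.701 > 1.83, all λₙ > 0.
The n=1 mode decays slowest → dominates as t → ∞.
Asymptotic: u ~ c₁ sin(πx/1.9) e^{-λ₁t} with decay rate λ₁ ≈ 2.871.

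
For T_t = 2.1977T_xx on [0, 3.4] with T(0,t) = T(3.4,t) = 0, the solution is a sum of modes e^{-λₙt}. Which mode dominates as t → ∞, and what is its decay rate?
Eigenvalues: λₙ = 2.1977n²π²/3.4².
First three modes:
  n=1: λ₁ = 2.1977π²/3.4² ≈ 1.876
  n=2: λ₂ = 8.7908π²/3.4² ≈ 7.505 (4× faster decay)
  n=3: λ₃ = 19.7793π²/3.4² ≈ 16.887 (9× faster decay)
As t → ∞, higher modes decay exponentially faster. The n=1 mode dominates: T ~ c₁ sin(πx/3.4) e^{-λ₁t}.
Decay rate: λ₁ = 2.1977π²/3.4² ≈ 1.876.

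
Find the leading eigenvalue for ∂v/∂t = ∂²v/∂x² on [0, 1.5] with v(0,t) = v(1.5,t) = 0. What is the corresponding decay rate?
Eigenvalues: λₙ = n²π²/1.5².
First three modes:
  n=1: λ₁ = π²/1.5² ≈ 4.386
  n=2: λ₂ = 4π²/1.5² ≈ 17.546 (4× faster decay)
  n=3: λ₃ = 9π²/1.5² ≈ 39.478 (9× faster decay)
As t → ∞, higher modes decay exponentially faster. The n=1 mode dominates: v ~ c₁ sin(πx/1.5) e^{-λ₁t}.
Decay rate: λ₁ = π²/1.5² ≈ 4.386.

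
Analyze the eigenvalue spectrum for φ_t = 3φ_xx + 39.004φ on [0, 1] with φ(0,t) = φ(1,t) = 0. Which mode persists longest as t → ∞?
Eigenvalues: λₙ = 3n²π²/1² - 39.004.
First three modes:
  n=1: λ₁ = 3π² - 39.004 ≈ -9.395
  n=2: λ₂ = 12π² - 39.004 ≈ 79.431
  n=3: λ₃ = 27π² - 39.004 ≈ 227.475
Since 3π² ≈ 29.609 < 39.004, λ₁ < 0.
The n=1 mode grows fastest (−λₙ is largest for n=1) → dominates.
Asymptotic: φ ~ c₁ sin(πx/1) e^{9.395t} (exponential growth at rate −λ₁ ≈ 9.395).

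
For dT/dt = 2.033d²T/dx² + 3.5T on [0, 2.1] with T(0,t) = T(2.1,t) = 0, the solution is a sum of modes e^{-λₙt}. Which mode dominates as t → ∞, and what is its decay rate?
Eigenvalues: λₙ = 2.033n²π²/2.1² - 3.5.
First three modes:
  n=1: λ₁ = 2.033π²/2.1² - 3.5 ≈ 1.05
  n=2: λ₂ = 8.132π²/2.1² - 3.5 ≈ 14.699
  n=3: λ₃ = 18.297π²/2.1² - 3.5 ≈ 37.449
Since 2.033π²/2.1² ≈ 4.55 > 3.5, all λₙ > 0.
The n=1 mode decays slowest → dominates as t → ∞.
Asymptotic: T ~ c₁ sin(πx/2.1) e^{-λ₁t} with decay rate λ₁ ≈ 1.05.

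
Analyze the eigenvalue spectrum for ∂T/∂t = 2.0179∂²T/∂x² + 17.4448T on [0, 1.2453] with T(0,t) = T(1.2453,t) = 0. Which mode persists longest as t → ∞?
Eigenvalues: λₙ = 2.0179n²π²/1.2453² - 17.4448.
First three modes:
  n=1: λ₁ = 2.0179π²/1.2453² - 17.4448 ≈ -4.602
  n=2: λ₂ = 8.0716π²/1.2453² - 17.4448 ≈ 33.925
  n=3: λ₃ = 18.1611π²/1.2453² - 17.4448 ≈ 98.138
Since 2.0179π²/1.2453² ≈ 12.843 < 17.4448, λ₁ < 0.
The n=1 mode grows fastest (−λₙ is largest for n=1) → dominates.
Asymptotic: T ~ c₁ sin(πx/1.2453) e^{4.602t} (exponential growth at rate −λ₁ ≈ 4.602).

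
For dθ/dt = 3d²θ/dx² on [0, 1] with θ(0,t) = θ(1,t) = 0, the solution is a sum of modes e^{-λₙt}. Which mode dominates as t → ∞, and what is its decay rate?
Eigenvalues: λₙ = 3n²π².
First three modes:
  n=1: λ₁ = 3π² ≈ 29.609
  n=2: λ₂ = 12π² ≈ 118.435 (4× faster decay)
  n=3: λ₃ = 27π² ≈ 266.479 (9× faster decay)
As t → ∞, higher modes decay exponentially faster. The n=1 mode dominates: θ ~ c₁ sin(πx) e^{-λ₁t}.
Decay rate: λ₁ = 3π² ≈ 29.609.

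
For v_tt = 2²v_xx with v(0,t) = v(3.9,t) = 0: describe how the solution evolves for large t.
v oscillates (no decay). Energy is conserved; the solution oscillates indefinitely as standing waves.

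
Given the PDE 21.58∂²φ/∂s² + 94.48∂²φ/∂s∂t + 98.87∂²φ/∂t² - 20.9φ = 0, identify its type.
The second-order coefficients are A = 21.58, B = 94.48, C = 98.87. Since B² - 4AC = 392.012 > 0, this is a hyperbolic PDE.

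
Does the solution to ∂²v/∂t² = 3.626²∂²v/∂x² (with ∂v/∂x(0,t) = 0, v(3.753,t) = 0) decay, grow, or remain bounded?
v oscillates (no decay). Energy is conserved; the solution oscillates indefinitely as standing waves.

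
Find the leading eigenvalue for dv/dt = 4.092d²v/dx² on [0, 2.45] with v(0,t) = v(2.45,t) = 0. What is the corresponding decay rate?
Eigenvalues: λₙ = 4.092n²π²/2.45².
First three modes:
  n=1: λ₁ = 4.092π²/2.45² ≈ 6.728
  n=2: λ₂ = 16.368π²/2.45² ≈ 26.913 (4× faster decay)
  n=3: λ₃ = 36.828π²/2.45² ≈ 60.554 (9× faster decay)
As t → ∞, higher modes decay exponentially faster. The n=1 mode dominates: v ~ c₁ sin(πx/2.45) e^{-λ₁t}.
Decay rate: λ₁ = 4.092π²/2.45² ≈ 6.728.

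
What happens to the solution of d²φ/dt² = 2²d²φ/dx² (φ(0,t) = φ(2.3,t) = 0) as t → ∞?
φ oscillates (no decay). Energy is conserved; the solution oscillates indefinitely as standing waves.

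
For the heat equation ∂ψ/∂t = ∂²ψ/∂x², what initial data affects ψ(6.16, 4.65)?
The entire real line. The heat equation has infinite propagation speed: any initial disturbance instantly affects all points (though exponentially small far away).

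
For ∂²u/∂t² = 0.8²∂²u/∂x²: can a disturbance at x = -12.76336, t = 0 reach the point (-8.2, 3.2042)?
No. The domain of dependence is [-10.76336, -5.63664], and -12.76336 is outside this interval.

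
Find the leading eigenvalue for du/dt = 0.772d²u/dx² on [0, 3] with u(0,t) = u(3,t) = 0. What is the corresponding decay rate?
Eigenvalues: λₙ = 0.772n²π²/3².
First three modes:
  n=1: λ₁ = 0.772π²/3² ≈ 0.847
  n=2: λ₂ = 3.088π²/3² ≈ 3.386 (4× faster decay)
  n=3: λ₃ = 6.948π²/3² ≈ 7.619 (9× faster decay)
As t → ∞, higher modes decay exponentially faster. The n=1 mode dominates: u ~ c₁ sin(πx/3) e^{-λ₁t}.
Decay rate: λ₁ = 0.772π²/3² ≈ 0.847.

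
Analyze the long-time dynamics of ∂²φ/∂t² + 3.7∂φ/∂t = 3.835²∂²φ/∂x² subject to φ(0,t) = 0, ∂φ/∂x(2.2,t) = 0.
Long-time behavior: φ → 0. Damping (γ=3.7) dissipates energy; oscillations decay exponentially.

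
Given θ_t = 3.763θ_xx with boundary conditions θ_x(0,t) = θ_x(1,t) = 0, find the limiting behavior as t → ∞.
θ → constant (steady state). Heat is conserved (no flux at boundaries); solution approaches the spatial average.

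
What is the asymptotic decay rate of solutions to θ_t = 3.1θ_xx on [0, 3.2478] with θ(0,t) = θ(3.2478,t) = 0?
Eigenvalues: λₙ = 3.1n²π²/3.2478².
First three modes:
  n=1: λ₁ = 3.1π²/3.2478² ≈ 2.901
  n=2: λ₂ = 12.4π²/3.2478² ≈ 11.602 (4× faster decay)
  n=3: λ₃ = 27.9π²/3.2478² ≈ 26.105 (9× faster decay)
As t → ∞, higher modes decay exponentially faster. The n=1 mode dominates: θ ~ c₁ sin(πx/3.2478) e^{-λ₁t}.
Decay rate: λ₁ = 3.1π²/3.2478² ≈ 2.901.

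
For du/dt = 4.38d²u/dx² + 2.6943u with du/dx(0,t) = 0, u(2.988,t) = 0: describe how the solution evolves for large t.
u grows unboundedly. Reaction dominates diffusion (r=2.6943 > κπ²/(4L²)≈1.21); solution grows exponentially.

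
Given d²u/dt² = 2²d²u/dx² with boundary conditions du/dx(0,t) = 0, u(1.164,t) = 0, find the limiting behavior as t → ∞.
u oscillates (no decay). Energy is conserved; the solution oscillates indefinitely as standing waves.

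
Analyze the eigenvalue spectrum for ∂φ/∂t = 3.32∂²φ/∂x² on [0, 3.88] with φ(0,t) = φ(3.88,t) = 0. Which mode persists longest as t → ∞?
Eigenvalues: λₙ = 3.32n²π²/3.88².
First three modes:
  n=1: λ₁ = 3.32π²/3.88² ≈ 2.177
  n=2: λ₂ = 13.28π²/3.88² ≈ 8.706 (4× faster decay)
  n=3: λ₃ = 29.88π²/3.88² ≈ 19.589 (9× faster decay)
As t → ∞, higher modes decay exponentially faster. The n=1 mode dominates: φ ~ c₁ sin(πx/3.88) e^{-λ₁t}.
Decay rate: λ₁ = 3.32π²/3.88² ≈ 2.177.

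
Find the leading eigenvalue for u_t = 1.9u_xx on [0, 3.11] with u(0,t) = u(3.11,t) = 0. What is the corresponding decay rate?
Eigenvalues: λₙ = 1.9n²π²/3.11².
First three modes:
  n=1: λ₁ = 1.9π²/3.11² ≈ 1.939
  n=2: λ₂ = 7.6π²/3.11² ≈ 7.755 (4× faster decay)
  n=3: λ₃ = 17.1π²/3.11² ≈ 17.449 (9× faster decay)
As t → ∞, higher modes decay exponentially faster. The n=1 mode dominates: u ~ c₁ sin(πx/3.11) e^{-λ₁t}.
Decay rate: λ₁ = 1.9π²/3.11² ≈ 1.939.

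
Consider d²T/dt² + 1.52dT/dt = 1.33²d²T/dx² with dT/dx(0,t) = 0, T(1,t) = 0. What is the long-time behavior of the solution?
As t → ∞, T → 0. Damping (γ=1.52) dissipates energy; oscillations decay exponentially.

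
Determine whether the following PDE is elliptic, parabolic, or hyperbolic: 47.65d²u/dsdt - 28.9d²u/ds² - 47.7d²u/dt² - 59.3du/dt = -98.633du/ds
Rewriting in standard form: -28.9d²u/ds² + 47.65d²u/dsdt - 47.7d²u/dt² + 98.633du/ds - 59.3du/dt = 0. Coefficients: A = -28.9, B = 47.65, C = -47.7. B² - 4AC = -3243.5975, which is negative, so the equation is elliptic.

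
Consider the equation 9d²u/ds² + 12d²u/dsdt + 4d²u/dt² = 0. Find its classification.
Parabolic. (A = 9, B = 12, C = 4 gives B² - 4AC = 0.)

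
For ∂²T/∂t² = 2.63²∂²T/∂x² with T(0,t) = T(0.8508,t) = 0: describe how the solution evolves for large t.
T oscillates (no decay). Energy is conserved; the solution oscillates indefinitely as standing waves.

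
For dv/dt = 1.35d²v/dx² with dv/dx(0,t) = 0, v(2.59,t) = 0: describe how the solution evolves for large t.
v → 0. Heat escapes through the Dirichlet boundary.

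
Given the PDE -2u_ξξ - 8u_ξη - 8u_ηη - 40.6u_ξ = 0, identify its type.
The second-order coefficients are A = -2, B = -8, C = -8. Since B² - 4AC = 0 = 0, this is a parabolic PDE.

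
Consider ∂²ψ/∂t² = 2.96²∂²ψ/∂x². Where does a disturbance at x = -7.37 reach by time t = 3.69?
Domain of influence: [-18.2924, 3.5524]. Data at x = -7.37 spreads outward at speed 2.96.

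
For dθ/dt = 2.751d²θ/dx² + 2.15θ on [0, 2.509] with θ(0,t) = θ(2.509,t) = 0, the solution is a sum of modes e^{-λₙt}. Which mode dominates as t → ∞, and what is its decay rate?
Eigenvalues: λₙ = 2.751n²π²/2.509² - 2.15.
First three modes:
  n=1: λ₁ = 2.751π²/2.509² - 2.15 ≈ 2.163
  n=2: λ₂ = 11.004π²/2.509² - 2.15 ≈ 15.102
  n=3: λ₃ = 24.759π²/2.509² - 2.15 ≈ 36.668
Since 2.751π²/2.509² ≈ 4.313 > 2.15, all λₙ > 0.
The n=1 mode decays slowest → dominates as t → ∞.
Asymptotic: θ ~ c₁ sin(πx/2.509) e^{-λ₁t} with decay rate λ₁ ≈ 2.163.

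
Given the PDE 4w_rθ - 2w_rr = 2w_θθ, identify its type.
Rewriting in standard form: -2w_rr + 4w_rθ - 2w_θθ = 0. The second-order coefficients are A = -2, B = 4, C = -2. Since B² - 4AC = 0 = 0, this is a parabolic PDE.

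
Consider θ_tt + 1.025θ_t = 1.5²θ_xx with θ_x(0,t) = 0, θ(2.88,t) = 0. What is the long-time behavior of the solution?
As t → ∞, θ → 0. Damping (γ=1.025) dissipates energy; oscillations decay exponentially.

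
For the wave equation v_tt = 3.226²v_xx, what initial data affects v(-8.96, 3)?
Domain of dependence: [-18.638, 0.718]. Signals travel at speed 3.226, so data within |x - -8.96| ≤ 3.226·3 = 9.678 can reach the point.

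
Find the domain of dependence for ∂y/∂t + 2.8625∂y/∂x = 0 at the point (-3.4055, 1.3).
A single point: x = -7.12675. The characteristic through (-3.4055, 1.3) is x - 2.8625t = const, so x = -3.4055 - 2.8625·1.3 = -7.12675.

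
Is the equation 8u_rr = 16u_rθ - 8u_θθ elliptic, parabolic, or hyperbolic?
Rewriting in standard form: 8u_rr - 16u_rθ + 8u_θθ = 0. Computing B² - 4AC with A = 8, B = -16, C = 8: discriminant = 0 (zero). Answer: parabolic.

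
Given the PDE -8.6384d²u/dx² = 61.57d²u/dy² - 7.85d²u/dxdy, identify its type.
Rewriting in standard form: -8.6384d²u/dx² + 7.85d²u/dxdy - 61.57d²u/dy² = 0. The second-order coefficients are A = -8.6384, B = 7.85, C = -61.57. Since B² - 4AC = -2065.842652 < 0, this is an elliptic PDE.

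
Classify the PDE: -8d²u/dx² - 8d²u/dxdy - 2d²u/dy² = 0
A = -8, B = -8, C = -2. Discriminant B² - 4AC = 0. Since 0 = 0, parabolic.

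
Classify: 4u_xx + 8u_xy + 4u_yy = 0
Parabolic (discriminant = 0).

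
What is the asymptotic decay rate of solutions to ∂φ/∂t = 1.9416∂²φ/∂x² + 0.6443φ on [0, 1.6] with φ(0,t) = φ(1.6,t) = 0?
Eigenvalues: λₙ = 1.9416n²π²/1.6² - 0.6443.
First three modes:
  n=1: λ₁ = 1.9416π²/1.6² - 0.6443 ≈ 6.841
  n=2: λ₂ = 7.7664π²/1.6² - 0.6443 ≈ 29.298
  n=3: λ₃ = 17.4744π²/1.6² - 0.6443 ≈ 66.725
Since 1.9416π²/1.6² ≈ 7.485 > 0.6443, all λₙ > 0.
The n=1 mode decays slowest → dominates as t → ∞.
Asymptotic: φ ~ c₁ sin(πx/1.6) e^{-λ₁t} with decay rate λ₁ ≈ 6.841.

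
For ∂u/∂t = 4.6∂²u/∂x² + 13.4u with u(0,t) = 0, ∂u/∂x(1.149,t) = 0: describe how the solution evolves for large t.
u grows unboundedly. Reaction dominates diffusion (r=13.4 > κπ²/(4L²)≈8.6); solution grows exponentially.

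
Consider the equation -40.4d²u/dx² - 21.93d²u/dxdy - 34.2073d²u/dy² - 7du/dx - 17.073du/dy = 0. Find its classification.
Elliptic. (A = -40.4, B = -21.93, C = -34.2073 gives B² - 4AC = -5046.97478.)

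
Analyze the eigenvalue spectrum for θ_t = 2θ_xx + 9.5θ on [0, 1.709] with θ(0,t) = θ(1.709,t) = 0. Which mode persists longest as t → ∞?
Eigenvalues: λₙ = 2n²π²/1.709² - 9.5.
First three modes:
  n=1: λ₁ = 2π²/1.709² - 9.5 ≈ -2.742
  n=2: λ₂ = 8π²/1.709² - 9.5 ≈ 17.534
  n=3: λ₃ = 18π²/1.709² - 9.5 ≈ 51.326
Since 2π²/1.709² ≈ 6.758 < 9.5, λ₁ < 0.
The n=1 mode grows fastest (−λₙ is largest for n=1) → dominates.
Asymptotic: θ ~ c₁ sin(πx/1.709) e^{2.742t} (exponential growth at rate −λ₁ ≈ 2.742).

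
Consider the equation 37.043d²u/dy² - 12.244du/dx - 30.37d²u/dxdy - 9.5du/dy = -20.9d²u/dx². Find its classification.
Rewriting in standard form: 20.9d²u/dx² - 30.37d²u/dxdy + 37.043d²u/dy² - 12.244du/dx - 9.5du/dy = 0. Elliptic. (A = 20.9, B = -30.37, C = 37.043 gives B² - 4AC = -2174.4579.)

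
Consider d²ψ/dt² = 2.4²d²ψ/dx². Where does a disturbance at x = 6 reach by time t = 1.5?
Domain of influence: [2.4, 9.6]. Data at x = 6 spreads outward at speed 2.4.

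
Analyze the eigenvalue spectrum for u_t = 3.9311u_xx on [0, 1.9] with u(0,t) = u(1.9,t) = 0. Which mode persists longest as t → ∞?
Eigenvalues: λₙ = 3.9311n²π²/1.9².
First three modes:
  n=1: λ₁ = 3.9311π²/1.9² ≈ 10.747
  n=2: λ₂ = 15.7244π²/1.9² ≈ 42.99 (4× faster decay)
  n=3: λ₃ = 35.3799π²/1.9² ≈ 96.727 (9× faster decay)
As t → ∞, higher modes decay exponentially faster. The n=1 mode dominates: u ~ c₁ sin(πx/1.9) e^{-λ₁t}.
Decay rate: λ₁ = 3.9311π²/1.9² ≈ 10.747.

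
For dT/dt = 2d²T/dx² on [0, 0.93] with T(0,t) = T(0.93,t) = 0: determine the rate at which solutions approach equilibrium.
Eigenvalues: λₙ = 2n²π²/0.93².
First three modes:
  n=1: λ₁ = 2π²/0.93² ≈ 22.823
  n=2: λ₂ = 8π²/0.93² ≈ 91.29 (4× faster decay)
  n=3: λ₃ = 18π²/0.93² ≈ 205.403 (9× faster decay)
As t → ∞, higher modes decay exponentially faster. The n=1 mode dominates: T ~ c₁ sin(πx/0.93) e^{-λ₁t}.
Decay rate: λ₁ = 2π²/0.93² ≈ 22.823.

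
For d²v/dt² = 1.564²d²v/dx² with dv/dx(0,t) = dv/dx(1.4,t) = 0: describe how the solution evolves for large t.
v oscillates about a mean that drifts linearly in t (generically unbounded; no decay). There is no damping, so the nonconstant modes persist as standing waves (energy conserved, no decay). But with Neumann conditions at both ends the constant mode has eigenvalue 0: the spatial mean M(t) of v satisfies M'' = 0, so M(t) = M(0) + M'(0)·t. Unless the initial velocity has zero mean (∫v_t(x,0)dx = 0), the solution grows linearly in t (unbounded, though not exponentially); if it does have zero mean, the solution stays bounded and simply oscillates.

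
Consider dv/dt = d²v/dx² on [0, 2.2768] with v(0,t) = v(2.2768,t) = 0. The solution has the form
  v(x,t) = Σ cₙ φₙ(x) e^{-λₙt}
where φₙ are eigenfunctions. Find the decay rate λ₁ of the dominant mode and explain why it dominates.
Eigenvalues: λₙ = n²π²/2.2768².
First three modes:
  n=1: λ₁ = π²/2.2768² ≈ 1.904
  n=2: λ₂ = 4π²/2.2768² ≈ 7.616 (4× faster decay)
  n=3: λ₃ = 9π²/2.2768² ≈ 17.135 (9× faster decay)
As t → ∞, higher modes decay exponentially faster. The n=1 mode dominates: v ~ c₁ sin(πx/2.2768) e^{-λ₁t}.
Decay rate: λ₁ = π²/2.2768² ≈ 1.904.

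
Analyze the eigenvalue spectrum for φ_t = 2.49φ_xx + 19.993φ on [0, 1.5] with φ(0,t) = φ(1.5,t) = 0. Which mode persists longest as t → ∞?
Eigenvalues: λₙ = 2.49n²π²/1.5² - 19.993.
First three modes:
  n=1: λ₁ = 2.49π²/1.5² - 19.993 ≈ -9.071
  n=2: λ₂ = 9.96π²/1.5² - 19.993 ≈ 23.696
  n=3: λ₃ = 22.41π²/1.5² - 19.993 ≈ 78.308
Since 2.49π²/1.5² ≈ 10.922 < 19.993, λ₁ < 0.
The n=1 mode grows fastest (−λₙ is largest for n=1) → dominates.
Asymptotic: φ ~ c₁ sin(πx/1.5) e^{9.071t} (exponential growth at rate −λ₁ ≈ 9.071).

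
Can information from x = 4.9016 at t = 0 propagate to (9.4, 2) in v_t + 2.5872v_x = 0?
No. Only data at x = 4.2256 affects (9.4, 2). Advection has one-way propagation along characteristics.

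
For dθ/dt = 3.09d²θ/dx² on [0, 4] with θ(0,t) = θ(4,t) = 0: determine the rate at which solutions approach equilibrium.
Eigenvalues: λₙ = 3.09n²π²/4².
First three modes:
  n=1: λ₁ = 3.09π²/4² ≈ 1.906
  n=2: λ₂ = 12.36π²/4² ≈ 7.624 (4× faster decay)
  n=3: λ₃ = 27.81π²/4² ≈ 17.155 (9× faster decay)
As t → ∞, higher modes decay exponentially faster. The n=1 mode dominates: θ ~ c₁ sin(πx/4) e^{-λ₁t}.
Decay rate: λ₁ = 3.09π²/4² ≈ 1.906.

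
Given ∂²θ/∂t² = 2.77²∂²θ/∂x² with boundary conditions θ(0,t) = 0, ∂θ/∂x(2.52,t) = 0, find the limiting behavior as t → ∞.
θ oscillates (no decay). Energy is conserved; the solution oscillates indefinitely as standing waves.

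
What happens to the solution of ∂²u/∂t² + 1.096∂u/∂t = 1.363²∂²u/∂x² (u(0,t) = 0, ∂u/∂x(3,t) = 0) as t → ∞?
u → 0. Damping (γ=1.096) dissipates energy; oscillations decay exponentially.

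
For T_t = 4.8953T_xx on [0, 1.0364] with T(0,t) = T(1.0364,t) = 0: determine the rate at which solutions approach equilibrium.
Eigenvalues: λₙ = 4.8953n²π²/1.0364².
First three modes:
  n=1: λ₁ = 4.8953π²/1.0364² ≈ 44.98
  n=2: λ₂ = 19.5812π²/1.0364² ≈ 179.922 (4× faster decay)
  n=3: λ₃ = 44.0577π²/1.0364² ≈ 404.824 (9× faster decay)
As t → ∞, higher modes decay exponentially faster. The n=1 mode dominates: T ~ c₁ sin(πx/1.0364) e^{-λ₁t}.
Decay rate: λ₁ = 4.8953π²/1.0364² ≈ 44.98.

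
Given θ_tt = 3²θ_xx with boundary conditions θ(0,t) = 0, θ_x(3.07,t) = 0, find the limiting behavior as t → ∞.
θ oscillates (no decay). Energy is conserved; the solution oscillates indefinitely as standing waves.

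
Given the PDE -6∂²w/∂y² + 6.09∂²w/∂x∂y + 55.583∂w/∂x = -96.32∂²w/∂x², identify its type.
Rewriting in standard form: 96.32∂²w/∂x² + 6.09∂²w/∂x∂y - 6∂²w/∂y² + 55.583∂w/∂x = 0. The second-order coefficients are A = 96.32, B = 6.09, C = -6. Since B² - 4AC = 2348.7681 > 0, this is a hyperbolic PDE.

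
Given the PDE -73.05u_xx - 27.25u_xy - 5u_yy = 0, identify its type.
The second-order coefficients are A = -73.05, B = -27.25, C = -5. Since B² - 4AC = -718.4375 < 0, this is an elliptic PDE.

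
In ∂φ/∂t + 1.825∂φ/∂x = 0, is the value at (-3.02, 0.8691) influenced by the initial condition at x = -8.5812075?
No. Only data at x = -4.6061075 affects (-3.02, 0.8691). Advection has one-way propagation along characteristics.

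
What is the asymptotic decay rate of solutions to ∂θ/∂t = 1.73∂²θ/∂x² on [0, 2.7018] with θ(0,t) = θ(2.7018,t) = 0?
Eigenvalues: λₙ = 1.73n²π²/2.7018².
First three modes:
  n=1: λ₁ = 1.73π²/2.7018² ≈ 2.339
  n=2: λ₂ = 6.92π²/2.7018² ≈ 9.356 (4× faster decay)
  n=3: λ₃ = 15.57π²/2.7018² ≈ 21.051 (9× faster decay)
As t → ∞, higher modes decay exponentially faster. The n=1 mode dominates: θ ~ c₁ sin(πx/2.7018) e^{-λ₁t}.
Decay rate: λ₁ = 1.73π²/2.7018² ≈ 2.339.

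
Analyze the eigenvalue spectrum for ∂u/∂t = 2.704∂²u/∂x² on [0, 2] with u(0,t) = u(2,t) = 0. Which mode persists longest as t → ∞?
Eigenvalues: λₙ = 2.704n²π²/2².
First three modes:
  n=1: λ₁ = 2.704π²/2² ≈ 6.672
  n=2: λ₂ = 10.816π²/2² ≈ 26.687 (4× faster decay)
  n=3: λ₃ = 24.336π²/2² ≈ 60.047 (9× faster decay)
As t → ∞, higher modes decay exponentially faster. The n=1 mode dominates: u ~ c₁ sin(πx/2) e^{-λ₁t}.
Decay rate: λ₁ = 2.704π²/2² ≈ 6.672.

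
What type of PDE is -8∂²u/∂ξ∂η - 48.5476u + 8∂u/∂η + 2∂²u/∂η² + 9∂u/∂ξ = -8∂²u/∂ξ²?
Rewriting in standard form: 8∂²u/∂ξ² - 8∂²u/∂ξ∂η + 2∂²u/∂η² + 9∂u/∂ξ + 8∂u/∂η - 48.5476u = 0. With A = 8, B = -8, C = 2, the discriminant is 0. This is a parabolic PDE.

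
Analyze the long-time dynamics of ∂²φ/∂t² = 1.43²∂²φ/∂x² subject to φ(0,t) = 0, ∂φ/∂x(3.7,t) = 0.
Long-time behavior: φ oscillates (no decay). Energy is conserved; the solution oscillates indefinitely as standing waves.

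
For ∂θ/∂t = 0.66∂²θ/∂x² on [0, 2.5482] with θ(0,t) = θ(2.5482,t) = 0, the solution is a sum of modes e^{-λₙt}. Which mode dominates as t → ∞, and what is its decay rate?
Eigenvalues: λₙ = 0.66n²π²/2.5482².
First three modes:
  n=1: λ₁ = 0.66π²/2.5482² ≈ 1.003
  n=2: λ₂ = 2.64π²/2.5482² ≈ 4.013 (4× faster decay)
  n=3: λ₃ = 5.94π²/2.5482² ≈ 9.029 (9× faster decay)
As t → ∞, higher modes decay exponentially faster. The n=1 mode dominates: θ ~ c₁ sin(πx/2.5482) e^{-λ₁t}.
Decay rate: λ₁ = 0.66π²/2.5482² ≈ 1.003.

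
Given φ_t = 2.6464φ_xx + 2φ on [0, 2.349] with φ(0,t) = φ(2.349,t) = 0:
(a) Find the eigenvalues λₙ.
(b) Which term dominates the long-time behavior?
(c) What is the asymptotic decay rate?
Eigenvalues: λₙ = 2.6464n²π²/2.349² - 2.
First three modes:
  n=1: λ₁ = 2.6464π²/2.349² - 2 ≈ 2.734
  n=2: λ₂ = 10.5856π²/2.349² - 2 ≈ 16.934
  n=3: λ₃ = 23.8176π²/2.349² - 2 ≈ 40.602
Since 2.6464π²/2.349² ≈ 4.734 > 2, all λₙ > 0.
The n=1 mode decays slowest → dominates as t → ∞.
Asymptotic: φ ~ c₁ sin(πx/2.349) e^{-λ₁t} with decay rate λ₁ ≈ 2.734.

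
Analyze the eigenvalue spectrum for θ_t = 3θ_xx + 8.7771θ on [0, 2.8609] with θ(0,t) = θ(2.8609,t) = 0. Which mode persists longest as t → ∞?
Eigenvalues: λₙ = 3n²π²/2.8609² - 8.7771.
First three modes:
  n=1: λ₁ = 3π²/2.8609² - 8.7771 ≈ -5.16
  n=2: λ₂ = 12π²/2.8609² - 8.7771 ≈ 5.693
  n=3: λ₃ = 27π²/2.8609² - 8.7771 ≈ 23.781
Since 3π²/2.8609² ≈ 3.618 < 8.7771, λ₁ < 0.
The n=1 mode grows fastest (−λₙ is largest for n=1) → dominates.
Asymptotic: θ ~ c₁ sin(πx/2.8609) e^{5.16t} (exponential growth at rate −λ₁ ≈ 5.16).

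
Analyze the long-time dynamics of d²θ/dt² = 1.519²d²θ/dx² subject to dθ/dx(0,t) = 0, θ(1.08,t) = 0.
Long-time behavior: θ oscillates (no decay). Energy is conserved; the solution oscillates indefinitely as standing waves.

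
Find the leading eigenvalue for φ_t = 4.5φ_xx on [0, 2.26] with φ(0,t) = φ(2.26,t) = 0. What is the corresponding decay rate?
Eigenvalues: λₙ = 4.5n²π²/2.26².
First three modes:
  n=1: λ₁ = 4.5π²/2.26² ≈ 8.696
  n=2: λ₂ = 18π²/2.26² ≈ 34.782 (4× faster decay)
  n=3: λ₃ = 40.5π²/2.26² ≈ 78.26 (9× faster decay)
As t → ∞, higher modes decay exponentially faster. The n=1 mode dominates: φ ~ c₁ sin(πx/2.26) e^{-λ₁t}.
Decay rate: λ₁ = 4.5π²/2.26² ≈ 8.696.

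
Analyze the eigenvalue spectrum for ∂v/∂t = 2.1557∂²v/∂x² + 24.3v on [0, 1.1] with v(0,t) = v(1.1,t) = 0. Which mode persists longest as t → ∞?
Eigenvalues: λₙ = 2.1557n²π²/1.1² - 24.3.
First three modes:
  n=1: λ₁ = 2.1557π²/1.1² - 24.3 ≈ -6.717
  n=2: λ₂ = 8.6228π²/1.1² - 24.3 ≈ 46.034
  n=3: λ₃ = 19.4013π²/1.1² - 24.3 ≈ 133.951
Since 2.1557π²/1.1² ≈ 17.583 < 24.3, λ₁ < 0.
The n=1 mode grows fastest (−λₙ is largest for n=1) → dominates.
Asymptotic: v ~ c₁ sin(πx/1.1) e^{6.717t} (exponential growth at rate −λ₁ ≈ 6.717).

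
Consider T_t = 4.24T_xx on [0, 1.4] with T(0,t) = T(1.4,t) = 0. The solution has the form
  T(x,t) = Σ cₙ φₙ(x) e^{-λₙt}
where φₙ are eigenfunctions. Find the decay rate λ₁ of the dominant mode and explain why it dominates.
Eigenvalues: λₙ = 4.24n²π²/1.4².
First three modes:
  n=1: λ₁ = 4.24π²/1.4² ≈ 21.351
  n=2: λ₂ = 16.96π²/1.4² ≈ 85.402 (4× faster decay)
  n=3: λ₃ = 38.16π²/1.4² ≈ 192.155 (9× faster decay)
As t → ∞, higher modes decay exponentially faster. The n=1 mode dominates: T ~ c₁ sin(πx/1.4) e^{-λ₁t}.
Decay rate: λ₁ = 4.24π²/1.4² ≈ 21.351.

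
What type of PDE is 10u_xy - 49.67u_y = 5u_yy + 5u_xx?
Rewriting in standard form: -5u_xx + 10u_xy - 5u_yy - 49.67u_y = 0. With A = -5, B = 10, C = -5, the discriminant is 0. This is a parabolic PDE.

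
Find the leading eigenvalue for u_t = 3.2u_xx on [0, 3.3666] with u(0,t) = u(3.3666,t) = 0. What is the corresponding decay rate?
Eigenvalues: λₙ = 3.2n²π²/3.3666².
First three modes:
  n=1: λ₁ = 3.2π²/3.3666² ≈ 2.787
  n=2: λ₂ = 12.8π²/3.3666² ≈ 11.146 (4× faster decay)
  n=3: λ₃ = 28.8π²/3.3666² ≈ 25.079 (9× faster decay)
As t → ∞, higher modes decay exponentially faster. The n=1 mode dominates: u ~ c₁ sin(πx/3.3666) e^{-λ₁t}.
Decay rate: λ₁ = 3.2π²/3.3666² ≈ 2.787.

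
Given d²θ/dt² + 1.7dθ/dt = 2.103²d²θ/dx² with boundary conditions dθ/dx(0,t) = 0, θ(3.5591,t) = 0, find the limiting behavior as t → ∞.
θ → 0. Damping (γ=1.7) dissipates energy; oscillations decay exponentially.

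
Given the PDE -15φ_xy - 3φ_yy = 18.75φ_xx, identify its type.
Rewriting in standard form: -18.75φ_xx - 15φ_xy - 3φ_yy = 0. The second-order coefficients are A = -18.75, B = -15, C = -3. Since B² - 4AC = 0 = 0, this is a parabolic PDE.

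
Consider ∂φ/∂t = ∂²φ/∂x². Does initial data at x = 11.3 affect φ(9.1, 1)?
Yes, for any finite x. The heat equation has infinite propagation speed, so all initial data affects all points at any t > 0.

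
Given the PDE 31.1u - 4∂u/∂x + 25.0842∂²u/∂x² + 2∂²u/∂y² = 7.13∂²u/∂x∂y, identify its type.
Rewriting in standard form: 25.0842∂²u/∂x² - 7.13∂²u/∂x∂y + 2∂²u/∂y² - 4∂u/∂x + 31.1u = 0. The second-order coefficients are A = 25.0842, B = -7.13, C = 2. Since B² - 4AC = -149.8367 < 0, this is an elliptic PDE.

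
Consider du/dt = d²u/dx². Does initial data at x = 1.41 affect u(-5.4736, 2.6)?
Yes, for any finite x. The heat equation has infinite propagation speed, so all initial data affects all points at any t > 0.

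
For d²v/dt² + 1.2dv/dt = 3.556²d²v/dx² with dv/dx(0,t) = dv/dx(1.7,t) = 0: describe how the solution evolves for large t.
v → constant (steady state). Damping (γ=1.2) dissipates the nonconstant modes; with Neumann BCs the spatial average obeys M''+γM'=0 and tends to a finite limit.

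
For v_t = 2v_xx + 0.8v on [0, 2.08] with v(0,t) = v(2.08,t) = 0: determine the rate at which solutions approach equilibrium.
Eigenvalues: λₙ = 2n²π²/2.08² - 0.8.
First three modes:
  n=1: λ₁ = 2π²/2.08² - 0.8 ≈ 3.763
  n=2: λ₂ = 8π²/2.08² - 0.8 ≈ 17.45
  n=3: λ₃ = 18π²/2.08² - 0.8 ≈ 40.263
Since 2π²/2.08² ≈ 4.563 > 0.8, all λₙ > 0.
The n=1 mode decays slowest → dominates as t → ∞.
Asymptotic: v ~ c₁ sin(πx/2.08) e^{-λ₁t} with decay rate λ₁ ≈ 3.763.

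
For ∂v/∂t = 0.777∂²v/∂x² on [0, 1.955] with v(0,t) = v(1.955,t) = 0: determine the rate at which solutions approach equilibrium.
Eigenvalues: λₙ = 0.777n²π²/1.955².
First three modes:
  n=1: λ₁ = 0.777π²/1.955² ≈ 2.006
  n=2: λ₂ = 3.108π²/1.955² ≈ 8.026 (4× faster decay)
  n=3: λ₃ = 6.993π²/1.955² ≈ 18.058 (9× faster decay)
As t → ∞, higher modes decay exponentially faster. The n=1 mode dominates: v ~ c₁ sin(πx/1.955) e^{-λ₁t}.
Decay rate: λ₁ = 0.777π²/1.955² ≈ 2.006.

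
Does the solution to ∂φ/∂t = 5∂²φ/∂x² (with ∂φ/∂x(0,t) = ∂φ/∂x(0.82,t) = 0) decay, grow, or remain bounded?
φ → constant (steady state). Heat is conserved (no flux at boundaries); solution approaches the spatial average.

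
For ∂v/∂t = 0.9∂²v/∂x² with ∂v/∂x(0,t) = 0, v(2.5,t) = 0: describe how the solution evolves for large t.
v → 0. Heat escapes through the Dirichlet boundary.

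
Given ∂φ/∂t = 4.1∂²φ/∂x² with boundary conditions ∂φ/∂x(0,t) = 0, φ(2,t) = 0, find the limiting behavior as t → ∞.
φ → 0. Heat escapes through the Dirichlet boundary.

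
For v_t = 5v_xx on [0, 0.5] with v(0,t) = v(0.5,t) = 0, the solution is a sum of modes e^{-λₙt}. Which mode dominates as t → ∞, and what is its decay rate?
Eigenvalues: λₙ = 5n²π²/0.5².
First three modes:
  n=1: λ₁ = 5π²/0.5² ≈ 197.392
  n=2: λ₂ = 20π²/0.5² ≈ 789.568 (4× faster decay)
  n=3: λ₃ = 45π²/0.5² ≈ 1776.529 (9× faster decay)
As t → ∞, higher modes decay exponentially faster. The n=1 mode dominates: v ~ c₁ sin(πx/0.5) e^{-λ₁t}.
Decay rate: λ₁ = 5π²/0.5² ≈ 197.392.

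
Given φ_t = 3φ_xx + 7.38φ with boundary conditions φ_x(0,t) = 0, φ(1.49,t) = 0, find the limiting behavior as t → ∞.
φ grows unboundedly. Reaction dominates diffusion (r=7.38 > κπ²/(4L²)≈3.33); solution grows exponentially.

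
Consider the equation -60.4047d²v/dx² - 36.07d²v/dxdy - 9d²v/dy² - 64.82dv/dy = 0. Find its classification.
Elliptic. (A = -60.4047, B = -36.07, C = -9 gives B² - 4AC = -873.5243.)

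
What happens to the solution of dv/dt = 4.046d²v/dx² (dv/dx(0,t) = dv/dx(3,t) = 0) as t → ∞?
v → constant (steady state). Heat is conserved (no flux at boundaries); solution approaches the spatial average.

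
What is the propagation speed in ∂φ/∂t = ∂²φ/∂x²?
Infinite. The heat equation is parabolic, not hyperbolic, so disturbances propagate instantly.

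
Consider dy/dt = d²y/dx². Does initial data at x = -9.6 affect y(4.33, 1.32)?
Yes, for any finite x. The heat equation has infinite propagation speed, so all initial data affects all points at any t > 0.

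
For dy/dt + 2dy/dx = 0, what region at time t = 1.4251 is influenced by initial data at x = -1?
At x = 1.8502. The characteristic carries data from (-1, 0) to (1.8502, 1.4251).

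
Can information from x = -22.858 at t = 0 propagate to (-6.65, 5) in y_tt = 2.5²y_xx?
No. The domain of dependence is [-19.15, 5.85], and -22.858 is outside this interval.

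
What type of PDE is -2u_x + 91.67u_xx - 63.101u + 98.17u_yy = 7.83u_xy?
Rewriting in standard form: 91.67u_xx - 7.83u_xy + 98.17u_yy - 2u_x - 63.101u = 0. With A = 91.67, B = -7.83, C = 98.17, the discriminant is -35935.6667. This is an elliptic PDE.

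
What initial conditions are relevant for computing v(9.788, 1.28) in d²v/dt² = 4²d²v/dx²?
Domain of dependence: [4.668, 14.908]. Signals travel at speed 4, so data within |x - 9.788| ≤ 4·1.28 = 5.12 can reach the point.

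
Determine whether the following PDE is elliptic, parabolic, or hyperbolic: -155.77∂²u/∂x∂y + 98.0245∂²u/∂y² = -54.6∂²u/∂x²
Rewriting in standard form: 54.6∂²u/∂x² - 155.77∂²u/∂x∂y + 98.0245∂²u/∂y² = 0. Coefficients: A = 54.6, B = -155.77, C = 98.0245. B² - 4AC = 2855.7421, which is positive, so the equation is hyperbolic.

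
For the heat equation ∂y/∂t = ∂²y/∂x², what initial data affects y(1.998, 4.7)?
The entire real line. The heat equation has infinite propagation speed: any initial disturbance instantly affects all points (though exponentially small far away).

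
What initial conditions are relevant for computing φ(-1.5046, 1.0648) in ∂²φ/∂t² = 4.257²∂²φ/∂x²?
Domain of dependence: [-6.0374536, 3.0282536]. Signals travel at speed 4.257, so data within |x - -1.5046| ≤ 4.257·1.0648 = 4.5328536 can reach the point.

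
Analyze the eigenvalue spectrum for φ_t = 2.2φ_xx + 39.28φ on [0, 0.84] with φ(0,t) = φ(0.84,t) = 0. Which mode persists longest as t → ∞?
Eigenvalues: λₙ = 2.2n²π²/0.84² - 39.28.
First three modes:
  n=1: λ₁ = 2.2π²/0.84² - 39.28 ≈ -8.507
  n=2: λ₂ = 8.8π²/0.84² - 39.28 ≈ 83.81
  n=3: λ₃ = 19.8π²/0.84² - 39.28 ≈ 237.673
Since 2.2π²/0.84² ≈ 30.773 < 39.28, λ₁ < 0.
The n=1 mode grows fastest (−λₙ is largest for n=1) → dominates.
Asymptotic: φ ~ c₁ sin(πx/0.84) e^{8.507t} (exponential growth at rate −λ₁ ≈ 8.507).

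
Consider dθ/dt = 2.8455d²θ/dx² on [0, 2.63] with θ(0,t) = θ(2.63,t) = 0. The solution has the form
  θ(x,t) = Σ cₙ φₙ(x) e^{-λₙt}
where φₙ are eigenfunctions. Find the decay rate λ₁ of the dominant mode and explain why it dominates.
Eigenvalues: λₙ = 2.8455n²π²/2.63².
First three modes:
  n=1: λ₁ = 2.8455π²/2.63² ≈ 4.06
  n=2: λ₂ = 11.382π²/2.63² ≈ 16.241 (4× faster decay)
  n=3: λ₃ = 25.6095π²/2.63² ≈ 36.542 (9× faster decay)
As t → ∞, higher modes decay exponentially faster. The n=1 mode dominates: θ ~ c₁ sin(πx/2.63) e^{-λ₁t}.
Decay rate: λ₁ = 2.8455π²/2.63² ≈ 4.06.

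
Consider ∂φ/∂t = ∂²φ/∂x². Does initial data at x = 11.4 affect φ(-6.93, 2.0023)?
Yes, for any finite x. The heat equation has infinite propagation speed, so all initial data affects all points at any t > 0.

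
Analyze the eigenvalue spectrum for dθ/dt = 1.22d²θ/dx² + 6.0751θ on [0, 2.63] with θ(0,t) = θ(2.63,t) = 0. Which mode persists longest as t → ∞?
Eigenvalues: λₙ = 1.22n²π²/2.63² - 6.0751.
First three modes:
  n=1: λ₁ = 1.22π²/2.63² - 6.0751 ≈ -4.334
  n=2: λ₂ = 4.88π²/2.63² - 6.0751 ≈ 0.888
  n=3: λ₃ = 10.98π²/2.63² - 6.0751 ≈ 9.592
Since 1.22π²/2.63² ≈ 1.741 < 6.0751, λ₁ < 0.
The n=1 mode grows fastest (−λₙ is largest for n=1) → dominates.
Asymptotic: θ ~ c₁ sin(πx/2.63) e^{4.334t} (exponential growth at rate −λ₁ ≈ 4.334).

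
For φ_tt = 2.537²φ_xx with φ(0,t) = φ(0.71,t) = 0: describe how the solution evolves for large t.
φ oscillates (no decay). Energy is conserved; the solution oscillates indefinitely as standing waves.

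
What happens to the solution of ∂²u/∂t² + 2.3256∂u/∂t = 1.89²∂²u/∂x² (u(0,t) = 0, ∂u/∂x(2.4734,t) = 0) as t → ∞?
u → 0. Damping (γ=2.3256) dissipates energy; oscillations decay exponentially.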